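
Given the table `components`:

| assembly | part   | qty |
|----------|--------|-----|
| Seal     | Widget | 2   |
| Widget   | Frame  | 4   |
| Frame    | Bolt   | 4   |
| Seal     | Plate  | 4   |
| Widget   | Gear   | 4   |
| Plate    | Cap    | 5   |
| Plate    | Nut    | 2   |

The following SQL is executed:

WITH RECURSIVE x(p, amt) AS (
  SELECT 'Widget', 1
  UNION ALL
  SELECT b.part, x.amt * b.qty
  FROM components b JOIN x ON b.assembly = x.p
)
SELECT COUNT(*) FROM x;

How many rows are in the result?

Base: (Widget, amt=1).
Iteration 1: components of {Widget} -> Frame = 1*4 = 4, Gear = 1*4 = 4.
Iteration 2: components of {Frame,Gear} -> Bolt = 4*4 = 16.
Iteration 3: no further components; recursion stops.
Total rows emitted: 4.

4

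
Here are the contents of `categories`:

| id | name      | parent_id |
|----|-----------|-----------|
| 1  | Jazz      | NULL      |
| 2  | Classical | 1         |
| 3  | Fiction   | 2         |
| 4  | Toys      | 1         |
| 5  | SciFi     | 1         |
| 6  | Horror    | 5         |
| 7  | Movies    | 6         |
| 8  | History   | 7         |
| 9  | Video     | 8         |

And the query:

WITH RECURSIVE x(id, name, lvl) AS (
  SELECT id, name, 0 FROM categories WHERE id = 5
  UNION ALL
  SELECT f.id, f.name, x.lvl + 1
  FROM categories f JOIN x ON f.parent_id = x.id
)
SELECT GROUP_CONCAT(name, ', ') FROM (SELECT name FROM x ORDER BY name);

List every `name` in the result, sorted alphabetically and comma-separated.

Base: id=5 (SciFi) at lvl 0.
Iteration 1: rows with parent_id in {5} -> Horror (id 6, lvl 1).
Iteration 2: rows with parent_id in {6} -> Movies (id 7, lvl 2).
Iteration 3: rows with parent_id in {7} -> History (id 8, lvl 3).
Iteration 4: rows with parent_id in {8} -> Video (id 9, lvl 4).
Iteration 5: no rows with parent_id in {9}; recursion stops.

History, Horror, Movies, SciFi, Video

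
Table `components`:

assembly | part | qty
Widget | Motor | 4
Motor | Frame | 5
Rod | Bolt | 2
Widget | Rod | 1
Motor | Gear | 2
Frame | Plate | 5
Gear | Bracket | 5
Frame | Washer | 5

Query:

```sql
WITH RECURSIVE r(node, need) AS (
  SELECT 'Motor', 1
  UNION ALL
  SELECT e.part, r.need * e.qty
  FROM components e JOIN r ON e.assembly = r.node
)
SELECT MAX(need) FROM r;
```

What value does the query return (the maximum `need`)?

25

Base: (Motor, need=1).
Iteration 1: components of {Motor} -> Frame = 1*5 = 5, Gear = 1*2 = 2.
Iteration 2: components of {Frame,Gear} -> Bracket = 2*5 = 10, Plate = 5*5 = 25, Washer = 5*5 = 25.
Iteration 3: no further components; recursion stops.
need values: 1, 5, 2, 25, 25, 10; the maximum is 25.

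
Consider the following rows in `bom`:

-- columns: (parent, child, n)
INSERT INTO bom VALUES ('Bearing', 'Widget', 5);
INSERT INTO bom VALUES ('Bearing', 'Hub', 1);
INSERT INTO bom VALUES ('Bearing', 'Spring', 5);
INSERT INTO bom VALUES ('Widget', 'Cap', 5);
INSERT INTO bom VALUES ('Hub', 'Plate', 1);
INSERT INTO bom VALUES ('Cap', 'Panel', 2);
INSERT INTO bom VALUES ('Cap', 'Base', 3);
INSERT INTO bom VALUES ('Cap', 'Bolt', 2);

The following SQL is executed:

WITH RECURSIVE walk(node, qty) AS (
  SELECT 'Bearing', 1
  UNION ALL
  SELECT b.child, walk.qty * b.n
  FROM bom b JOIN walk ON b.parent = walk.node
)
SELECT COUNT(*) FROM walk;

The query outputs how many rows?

Base: (Bearing, qty=1).
Iteration 1: components of {Bearing} -> Hub = 1*1 = 1, Spring = 1*5 = 5, Widget = 1*5 = 5.
Iteration 2: components of {Hub,Spring,Widget} -> Cap = 5*5 = 25, Plate = 1*1 = 1.
Iteration 3: components of {Cap,Plate} -> Base = 25*3 = 75, Bolt = 25*2 = 50, Panel = 25*2 = 50.
Iteration 4: no further components; recursion stops.
Total rows emitted: 9.

9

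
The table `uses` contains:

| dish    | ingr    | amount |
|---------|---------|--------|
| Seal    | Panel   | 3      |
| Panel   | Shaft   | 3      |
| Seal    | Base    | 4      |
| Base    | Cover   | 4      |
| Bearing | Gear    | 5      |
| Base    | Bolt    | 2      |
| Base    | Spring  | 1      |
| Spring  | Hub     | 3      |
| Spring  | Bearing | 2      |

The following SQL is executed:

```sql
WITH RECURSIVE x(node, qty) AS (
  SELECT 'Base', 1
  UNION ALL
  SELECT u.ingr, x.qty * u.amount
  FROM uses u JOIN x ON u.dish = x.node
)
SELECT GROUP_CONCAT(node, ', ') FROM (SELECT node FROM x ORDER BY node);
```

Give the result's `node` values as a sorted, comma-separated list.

Base: (Base, qty=1).
Iteration 1: components of {Base} -> Bolt = 1*2 = 2, Cover = 1*4 = 4, Spring = 1*1 = 1.
Iteration 2: components of {Bolt,Cover,Spring} -> Bearing = 1*2 = 2, Hub = 1*3 = 3.
Iteration 3: components of {Bearing,Hub} -> Gear = 2*5 = 10.
Iteration 4: no further components; recursion stops.

Base, Bearing, Bolt, Cover, Gear, Hub, Spring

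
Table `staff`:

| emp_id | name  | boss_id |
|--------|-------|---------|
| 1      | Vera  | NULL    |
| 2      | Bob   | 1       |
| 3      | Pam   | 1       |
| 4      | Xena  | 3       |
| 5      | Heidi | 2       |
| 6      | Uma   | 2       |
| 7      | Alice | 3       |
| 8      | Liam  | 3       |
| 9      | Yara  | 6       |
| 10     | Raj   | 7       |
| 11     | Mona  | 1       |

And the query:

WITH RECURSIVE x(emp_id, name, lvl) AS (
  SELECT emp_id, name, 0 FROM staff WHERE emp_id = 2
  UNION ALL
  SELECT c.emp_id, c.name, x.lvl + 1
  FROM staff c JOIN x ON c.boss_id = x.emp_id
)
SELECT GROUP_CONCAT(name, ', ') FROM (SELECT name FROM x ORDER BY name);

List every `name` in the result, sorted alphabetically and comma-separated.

Bob, Heidi, Uma, Yara

Base: emp_id=2 (Bob) at lvl 0.
Iteration 1: rows with boss_id in {2} -> Heidi (id 5, lvl 1), Uma (id 6, lvl 1).
Iteration 2: rows with boss_id in {5,6} -> Yara (id 9, lvl 2).
Iteration 3: no rows with boss_id in {9}; recursion stops.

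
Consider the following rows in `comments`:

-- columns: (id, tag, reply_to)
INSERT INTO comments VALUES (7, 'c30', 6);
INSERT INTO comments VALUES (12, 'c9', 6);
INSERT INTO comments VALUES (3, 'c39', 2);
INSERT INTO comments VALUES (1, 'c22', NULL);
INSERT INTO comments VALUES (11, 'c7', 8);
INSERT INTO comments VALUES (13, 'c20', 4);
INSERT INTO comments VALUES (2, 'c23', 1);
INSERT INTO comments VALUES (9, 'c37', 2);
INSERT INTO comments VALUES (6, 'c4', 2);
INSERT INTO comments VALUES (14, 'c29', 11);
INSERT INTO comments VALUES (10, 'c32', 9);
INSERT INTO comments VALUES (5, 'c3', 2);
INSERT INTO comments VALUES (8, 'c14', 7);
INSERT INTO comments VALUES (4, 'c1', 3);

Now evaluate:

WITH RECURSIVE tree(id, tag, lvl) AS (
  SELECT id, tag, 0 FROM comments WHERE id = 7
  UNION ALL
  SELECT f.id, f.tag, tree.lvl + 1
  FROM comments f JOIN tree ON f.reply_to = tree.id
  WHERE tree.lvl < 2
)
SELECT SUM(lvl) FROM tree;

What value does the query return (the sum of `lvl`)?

3

Base: id=7 (c30) at lvl 0.
Iteration 1: rows with reply_to in {7} -> c14 (id 8, lvl 1).
Iteration 2: rows with reply_to in {8} -> c7 (id 11, lvl 2).
Iteration 3: lvl < 2 fails for all current rows; recursion stops.
SUM(lvl) = 0 + 1 + 2 = 3.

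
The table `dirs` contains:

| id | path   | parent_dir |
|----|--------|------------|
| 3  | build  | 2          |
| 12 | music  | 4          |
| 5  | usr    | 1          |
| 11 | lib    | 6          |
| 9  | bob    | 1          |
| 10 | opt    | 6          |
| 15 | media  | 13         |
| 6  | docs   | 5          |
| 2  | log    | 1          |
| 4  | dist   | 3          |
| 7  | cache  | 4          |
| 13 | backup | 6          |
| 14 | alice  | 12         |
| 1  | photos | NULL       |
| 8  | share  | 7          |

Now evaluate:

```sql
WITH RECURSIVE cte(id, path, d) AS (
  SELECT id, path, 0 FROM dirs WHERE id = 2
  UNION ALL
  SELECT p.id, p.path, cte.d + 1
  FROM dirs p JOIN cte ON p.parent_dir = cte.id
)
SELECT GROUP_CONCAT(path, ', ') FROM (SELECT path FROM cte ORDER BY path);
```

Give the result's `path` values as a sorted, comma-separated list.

Base: id=2 (log) at d 0.
Iteration 1: rows with parent_dir in {2} -> build (id 3, d 1).
Iteration 2: rows with parent_dir in {3} -> dist (id 4, d 2).
Iteration 3: rows with parent_dir in {4} -> cache (id 7, d 3), music (id 12, d 3).
Iteration 4: rows with parent_dir in {7,12} -> share (id 8, d 4), alice (id 14, d 4).
Iteration 5: no rows with parent_dir in {8,14}; recursion stops.

alice, build, cache, dist, log, music, share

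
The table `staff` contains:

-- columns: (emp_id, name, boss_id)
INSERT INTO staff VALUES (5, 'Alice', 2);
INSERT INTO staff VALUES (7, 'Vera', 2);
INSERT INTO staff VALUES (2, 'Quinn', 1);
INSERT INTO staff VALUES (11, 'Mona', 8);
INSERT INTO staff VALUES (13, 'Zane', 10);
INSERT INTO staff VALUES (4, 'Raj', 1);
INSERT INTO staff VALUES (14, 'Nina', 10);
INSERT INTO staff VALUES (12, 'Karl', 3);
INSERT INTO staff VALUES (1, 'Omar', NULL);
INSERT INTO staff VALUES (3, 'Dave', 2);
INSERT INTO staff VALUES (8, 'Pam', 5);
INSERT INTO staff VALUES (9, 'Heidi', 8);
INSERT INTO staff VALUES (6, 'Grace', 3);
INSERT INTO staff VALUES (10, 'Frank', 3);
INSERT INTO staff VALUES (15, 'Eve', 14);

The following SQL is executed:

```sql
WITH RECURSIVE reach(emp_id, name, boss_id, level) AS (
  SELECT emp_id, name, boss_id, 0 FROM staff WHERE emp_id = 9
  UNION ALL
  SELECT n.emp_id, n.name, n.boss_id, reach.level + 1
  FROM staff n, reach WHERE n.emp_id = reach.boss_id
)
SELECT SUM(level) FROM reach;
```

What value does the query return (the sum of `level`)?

Base: emp_id=9 (Heidi), boss_id=8, level 0.
Iteration 1: join on emp_id=8 -> Pam (id 8, boss_id=5, level 1).
Iteration 2: join on emp_id=5 -> Alice (id 5, boss_id=2, level 2).
Iteration 3: join on emp_id=2 -> Quinn (id 2, boss_id=1, level 3).
Iteration 4: join on emp_id=1 -> Omar (id 1, boss_id=NULL, level 4).
Iteration 5: boss_id is NULL; no match; recursion stops.
SUM(level) = 0 + 1 + 2 + 3 + 4 = 10.

10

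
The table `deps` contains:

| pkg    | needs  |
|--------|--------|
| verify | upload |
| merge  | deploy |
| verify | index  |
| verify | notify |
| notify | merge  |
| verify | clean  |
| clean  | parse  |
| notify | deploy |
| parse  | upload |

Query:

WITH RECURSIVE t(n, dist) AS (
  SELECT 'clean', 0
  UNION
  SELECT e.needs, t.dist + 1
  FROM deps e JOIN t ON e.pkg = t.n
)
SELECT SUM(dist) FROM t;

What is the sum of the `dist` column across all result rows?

3

Base: (clean, dist=0).
Iteration 1: edges from {clean} -> (parse, dist=1).
Iteration 2: edges from {parse} -> (upload, dist=2).
Iteration 3: no outgoing edges from {upload}; recursion stops.
SUM(dist) = 0 + 1 + 2 = 3.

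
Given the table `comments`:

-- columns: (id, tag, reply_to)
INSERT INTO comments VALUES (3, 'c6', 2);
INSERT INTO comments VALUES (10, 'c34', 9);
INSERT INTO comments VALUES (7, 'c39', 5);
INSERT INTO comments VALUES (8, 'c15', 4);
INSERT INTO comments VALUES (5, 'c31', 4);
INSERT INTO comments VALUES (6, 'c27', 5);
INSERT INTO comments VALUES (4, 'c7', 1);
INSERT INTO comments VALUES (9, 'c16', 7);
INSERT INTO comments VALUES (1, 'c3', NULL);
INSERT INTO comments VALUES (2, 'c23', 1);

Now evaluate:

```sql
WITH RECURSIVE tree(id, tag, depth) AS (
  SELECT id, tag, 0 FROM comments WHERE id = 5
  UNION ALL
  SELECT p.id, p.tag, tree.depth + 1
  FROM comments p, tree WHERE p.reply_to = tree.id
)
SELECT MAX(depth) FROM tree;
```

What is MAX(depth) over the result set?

Base: id=5 (c31) at depth 0.
Iteration 1: rows with reply_to in {5} -> c27 (id 6, depth 1), c39 (id 7, depth 1).
Iteration 2: rows with reply_to in {6,7} -> c16 (id 9, depth 2).
Iteration 3: rows with reply_to in {9} -> c34 (id 10, depth 3).
Iteration 4: no rows with reply_to in {10}; recursion stops.
depth values: 0, 1, 1, 2, 3; the maximum is 3.

3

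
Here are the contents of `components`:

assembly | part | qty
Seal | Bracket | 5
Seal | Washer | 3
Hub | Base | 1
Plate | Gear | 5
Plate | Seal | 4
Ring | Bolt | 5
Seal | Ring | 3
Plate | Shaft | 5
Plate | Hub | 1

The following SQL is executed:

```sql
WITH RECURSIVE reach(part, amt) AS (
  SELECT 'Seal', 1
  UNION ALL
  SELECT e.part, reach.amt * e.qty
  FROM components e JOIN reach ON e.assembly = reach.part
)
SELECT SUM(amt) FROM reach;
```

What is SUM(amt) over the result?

27

Base: (Seal, amt=1).
Iteration 1: components of {Seal} -> Bracket = 1*5 = 5, Ring = 1*3 = 3, Washer = 1*3 = 3.
Iteration 2: components of {Bracket,Ring,Washer} -> Bolt = 3*5 = 15.
Iteration 3: no further components; recursion stops.
SUM(amt) = 1 + 5 + 3 + 3 + 15 = 27.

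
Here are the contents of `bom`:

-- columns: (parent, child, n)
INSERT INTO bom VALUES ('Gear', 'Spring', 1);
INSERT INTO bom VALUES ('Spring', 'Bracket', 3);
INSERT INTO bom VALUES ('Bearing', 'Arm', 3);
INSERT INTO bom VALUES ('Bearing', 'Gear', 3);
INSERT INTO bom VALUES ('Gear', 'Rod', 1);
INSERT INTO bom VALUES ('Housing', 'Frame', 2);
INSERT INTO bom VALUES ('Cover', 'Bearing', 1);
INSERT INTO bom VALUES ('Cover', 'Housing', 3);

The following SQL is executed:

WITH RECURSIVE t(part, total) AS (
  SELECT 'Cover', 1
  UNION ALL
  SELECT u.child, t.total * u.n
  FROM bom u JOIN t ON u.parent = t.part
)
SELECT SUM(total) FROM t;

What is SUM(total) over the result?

Base: (Cover, total=1).
Iteration 1: components of {Cover} -> Bearing = 1*1 = 1, Housing = 1*3 = 3.
Iteration 2: components of {Bearing,Housing} -> Arm = 1*3 = 3, Frame = 3*2 = 6, Gear = 1*3 = 3.
Iteration 3: components of {Arm,Frame,Gear} -> Rod = 3*1 = 3, Spring = 3*1 = 3.
Iteration 4: components of {Rod,Spring} -> Bracket = 3*3 = 9.
Iteration 5: no further components; recursion stops.
SUM(total) = 1 + 1 + 3 + 3 + 3 + 6 + 3 + 3 + 9 = 32.

32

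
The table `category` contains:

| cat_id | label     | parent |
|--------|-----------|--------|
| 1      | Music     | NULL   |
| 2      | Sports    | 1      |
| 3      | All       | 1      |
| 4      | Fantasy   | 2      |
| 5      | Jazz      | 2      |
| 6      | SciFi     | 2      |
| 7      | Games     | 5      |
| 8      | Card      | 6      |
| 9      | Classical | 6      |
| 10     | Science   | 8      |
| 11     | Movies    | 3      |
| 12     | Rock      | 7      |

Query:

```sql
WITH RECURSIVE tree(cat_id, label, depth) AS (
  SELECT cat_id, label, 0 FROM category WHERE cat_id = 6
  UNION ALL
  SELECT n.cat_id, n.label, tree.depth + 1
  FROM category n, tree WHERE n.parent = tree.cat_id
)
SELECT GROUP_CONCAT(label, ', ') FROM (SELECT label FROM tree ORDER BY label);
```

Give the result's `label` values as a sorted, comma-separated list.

Base: cat_id=6 (SciFi) at depth 0.
Iteration 1: rows with parent in {6} -> Card (id 8, depth 1), Classical (id 9, depth 1).
Iteration 2: rows with parent in {8,9} -> Science (id 10, depth 2).
Iteration 3: no rows with parent in {10}; recursion stops.

Card, Classical, SciFi, Science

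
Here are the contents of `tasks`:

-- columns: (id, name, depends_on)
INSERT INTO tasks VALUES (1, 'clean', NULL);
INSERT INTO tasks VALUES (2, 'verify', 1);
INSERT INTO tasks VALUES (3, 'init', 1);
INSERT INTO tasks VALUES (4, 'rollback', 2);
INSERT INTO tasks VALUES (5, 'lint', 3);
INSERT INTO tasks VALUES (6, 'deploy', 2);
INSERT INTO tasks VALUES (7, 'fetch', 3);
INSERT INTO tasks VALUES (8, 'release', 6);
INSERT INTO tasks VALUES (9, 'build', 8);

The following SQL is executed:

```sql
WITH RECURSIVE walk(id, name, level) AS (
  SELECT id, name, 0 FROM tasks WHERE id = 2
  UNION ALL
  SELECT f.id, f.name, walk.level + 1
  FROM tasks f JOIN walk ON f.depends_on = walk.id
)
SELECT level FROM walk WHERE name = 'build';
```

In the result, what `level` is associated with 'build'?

3

Base: id=2 (verify) at level 0.
Iteration 1: rows with depends_on in {2} -> rollback (id 4, level 1), deploy (id 6, level 1).
Iteration 2: rows with depends_on in {4,6} -> release (id 8, level 2).
Iteration 3: rows with depends_on in {8} -> build (id 9, level 3).
Iteration 4: no rows with depends_on in {9}; recursion stops.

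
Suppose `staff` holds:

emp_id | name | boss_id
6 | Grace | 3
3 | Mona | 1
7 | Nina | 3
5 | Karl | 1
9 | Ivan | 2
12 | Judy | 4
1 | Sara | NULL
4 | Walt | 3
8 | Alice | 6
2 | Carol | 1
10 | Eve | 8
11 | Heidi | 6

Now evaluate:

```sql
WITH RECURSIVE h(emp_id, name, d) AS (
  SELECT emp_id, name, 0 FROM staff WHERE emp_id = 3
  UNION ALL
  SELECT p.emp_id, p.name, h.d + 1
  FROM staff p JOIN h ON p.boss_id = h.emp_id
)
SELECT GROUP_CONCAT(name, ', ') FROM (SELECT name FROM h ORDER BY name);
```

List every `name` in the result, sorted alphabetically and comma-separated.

Base: emp_id=3 (Mona) at d 0.
Iteration 1: rows with boss_id in {3} -> Walt (id 4, d 1), Grace (id 6, d 1), Nina (id 7, d 1).
Iteration 2: rows with boss_id in {4,6,7} -> Alice (id 8, d 2), Heidi (id 11, d 2), Judy (id 12, d 2).
Iteration 3: rows with boss_id in {8,11,12} -> Eve (id 10, d 3).
Iteration 4: no rows with boss_id in {10}; recursion stops.

Alice, Eve, Grace, Heidi, Judy, Mona, Nina, Walt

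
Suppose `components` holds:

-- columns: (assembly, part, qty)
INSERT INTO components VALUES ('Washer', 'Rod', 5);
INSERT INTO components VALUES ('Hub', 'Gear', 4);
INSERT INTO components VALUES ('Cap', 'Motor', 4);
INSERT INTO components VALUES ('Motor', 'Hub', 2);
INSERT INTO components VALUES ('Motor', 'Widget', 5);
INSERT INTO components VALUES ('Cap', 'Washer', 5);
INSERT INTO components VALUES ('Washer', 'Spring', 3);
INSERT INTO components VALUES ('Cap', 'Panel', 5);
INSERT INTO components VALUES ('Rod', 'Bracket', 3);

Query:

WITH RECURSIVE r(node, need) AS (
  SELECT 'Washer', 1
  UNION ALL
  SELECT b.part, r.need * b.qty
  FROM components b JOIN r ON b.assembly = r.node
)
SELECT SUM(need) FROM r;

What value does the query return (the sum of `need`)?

24

Base: (Washer, need=1).
Iteration 1: components of {Washer} -> Rod = 1*5 = 5, Spring = 1*3 = 3.
Iteration 2: components of {Rod,Spring} -> Bracket = 5*3 = 15.
Iteration 3: no further components; recursion stops.
SUM(need) = 1 + 5 + 3 + 15 = 24.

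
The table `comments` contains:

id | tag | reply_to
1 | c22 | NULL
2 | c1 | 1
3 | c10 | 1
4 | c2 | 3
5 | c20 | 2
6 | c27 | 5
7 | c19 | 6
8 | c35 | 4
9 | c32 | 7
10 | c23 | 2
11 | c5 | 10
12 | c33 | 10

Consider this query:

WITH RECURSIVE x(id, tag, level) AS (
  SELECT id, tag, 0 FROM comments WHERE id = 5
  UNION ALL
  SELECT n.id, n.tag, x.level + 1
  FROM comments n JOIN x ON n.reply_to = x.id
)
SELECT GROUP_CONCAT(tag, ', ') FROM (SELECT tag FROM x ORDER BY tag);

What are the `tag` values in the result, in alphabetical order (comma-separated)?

Base: id=5 (c20) at level 0.
Iteration 1: rows with reply_to in {5} -> c27 (id 6, level 1).
Iteration 2: rows with reply_to in {6} -> c19 (id 7, level 2).
Iteration 3: rows with reply_to in {7} -> c32 (id 9, level 3).
Iteration 4: no rows with reply_to in {9}; recursion stops.

c19, c20, c27, c32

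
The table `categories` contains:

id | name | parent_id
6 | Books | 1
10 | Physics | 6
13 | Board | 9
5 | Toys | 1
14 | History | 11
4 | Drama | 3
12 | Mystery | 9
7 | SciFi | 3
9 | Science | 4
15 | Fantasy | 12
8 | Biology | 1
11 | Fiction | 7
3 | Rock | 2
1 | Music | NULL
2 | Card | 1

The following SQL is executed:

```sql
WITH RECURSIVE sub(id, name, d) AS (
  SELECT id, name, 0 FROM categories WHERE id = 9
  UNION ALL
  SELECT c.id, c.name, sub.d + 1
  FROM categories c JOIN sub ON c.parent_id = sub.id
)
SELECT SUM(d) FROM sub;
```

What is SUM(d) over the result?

4

Base: id=9 (Science) at d 0.
Iteration 1: rows with parent_id in {9} -> Mystery (id 12, d 1), Board (id 13, d 1).
Iteration 2: rows with parent_id in {12,13} -> Fantasy (id 15, d 2).
Iteration 3: no rows with parent_id in {15}; recursion stops.
SUM(d) = 0 + 1 + 1 + 2 = 4.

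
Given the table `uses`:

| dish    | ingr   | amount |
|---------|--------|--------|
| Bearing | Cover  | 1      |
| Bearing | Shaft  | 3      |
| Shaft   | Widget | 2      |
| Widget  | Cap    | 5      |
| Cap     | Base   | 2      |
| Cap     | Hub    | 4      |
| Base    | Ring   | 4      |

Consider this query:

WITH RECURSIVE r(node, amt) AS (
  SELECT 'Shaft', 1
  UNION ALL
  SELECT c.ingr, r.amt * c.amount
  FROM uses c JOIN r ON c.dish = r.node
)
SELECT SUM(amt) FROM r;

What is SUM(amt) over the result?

Base: (Shaft, amt=1).
Iteration 1: components of {Shaft} -> Widget = 1*2 = 2.
Iteration 2: components of {Widget} -> Cap = 2*5 = 10.
Iteration 3: components of {Cap} -> Base = 10*2 = 20, Hub = 10*4 = 40.
Iteration 4: components of {Base,Hub} -> Ring = 20*4 = 80.
Iteration 5: no further components; recursion stops.
SUM(amt) = 1 + 2 + 10 + 20 + 40 + 80 = 153.

153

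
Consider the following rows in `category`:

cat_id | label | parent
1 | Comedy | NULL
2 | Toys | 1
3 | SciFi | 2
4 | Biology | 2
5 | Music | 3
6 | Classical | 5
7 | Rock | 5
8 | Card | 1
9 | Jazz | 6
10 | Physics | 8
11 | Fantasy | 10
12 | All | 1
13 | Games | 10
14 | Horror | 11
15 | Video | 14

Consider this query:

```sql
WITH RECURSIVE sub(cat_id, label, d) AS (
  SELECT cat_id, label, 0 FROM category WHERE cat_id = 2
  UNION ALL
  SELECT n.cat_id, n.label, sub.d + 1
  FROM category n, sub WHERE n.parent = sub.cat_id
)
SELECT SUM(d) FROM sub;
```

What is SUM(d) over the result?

14

Base: cat_id=2 (Toys) at d 0.
Iteration 1: rows with parent in {2} -> SciFi (id 3, d 1), Biology (id 4, d 1).
Iteration 2: rows with parent in {3,4} -> Music (id 5, d 2).
Iteration 3: rows with parent in {5} -> Classical (id 6, d 3), Rock (id 7, d 3).
Iteration 4: rows with parent in {6,7} -> Jazz (id 9, d 4).
Iteration 5: no rows with parent in {9}; recursion stops.
SUM(d) = 0 + 1 + 1 + 2 + 3 + 3 + 4 = 14.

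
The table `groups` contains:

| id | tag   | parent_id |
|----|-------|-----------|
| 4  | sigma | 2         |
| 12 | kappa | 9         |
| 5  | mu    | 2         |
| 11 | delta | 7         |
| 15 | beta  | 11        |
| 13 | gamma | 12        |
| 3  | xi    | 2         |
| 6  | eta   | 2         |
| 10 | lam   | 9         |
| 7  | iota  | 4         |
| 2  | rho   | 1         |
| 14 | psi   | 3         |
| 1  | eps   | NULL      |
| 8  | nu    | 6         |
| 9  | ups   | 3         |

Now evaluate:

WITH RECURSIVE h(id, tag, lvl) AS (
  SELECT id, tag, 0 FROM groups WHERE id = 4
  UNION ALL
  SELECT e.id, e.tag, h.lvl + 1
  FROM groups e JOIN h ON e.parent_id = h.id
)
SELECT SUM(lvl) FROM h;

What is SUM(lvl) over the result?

6

Base: id=4 (sigma) at lvl 0.
Iteration 1: rows with parent_id in {4} -> iota (id 7, lvl 1).
Iteration 2: rows with parent_id in {7} -> delta (id 11, lvl 2).
Iteration 3: rows with parent_id in {11} -> beta (id 15, lvl 3).
Iteration 4: no rows with parent_id in {15}; recursion stops.
SUM(lvl) = 0 + 1 + 2 + 3 = 6.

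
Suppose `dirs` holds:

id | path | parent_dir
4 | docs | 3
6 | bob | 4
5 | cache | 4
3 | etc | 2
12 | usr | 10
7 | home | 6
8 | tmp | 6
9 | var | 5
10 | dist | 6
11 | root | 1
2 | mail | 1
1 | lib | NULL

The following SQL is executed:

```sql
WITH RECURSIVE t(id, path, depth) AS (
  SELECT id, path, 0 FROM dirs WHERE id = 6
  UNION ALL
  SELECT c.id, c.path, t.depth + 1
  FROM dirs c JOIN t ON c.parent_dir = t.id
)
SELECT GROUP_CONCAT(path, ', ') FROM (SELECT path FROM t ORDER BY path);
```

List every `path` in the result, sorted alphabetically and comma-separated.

bob, dist, home, tmp, usr

Base: id=6 (bob) at depth 0.
Iteration 1: rows with parent_dir in {6} -> home (id 7, depth 1), tmp (id 8, depth 1), dist (id 10, depth 1).
Iteration 2: rows with parent_dir in {7,8,10} -> usr (id 12, depth 2).
Iteration 3: no rows with parent_dir in {12}; recursion stops.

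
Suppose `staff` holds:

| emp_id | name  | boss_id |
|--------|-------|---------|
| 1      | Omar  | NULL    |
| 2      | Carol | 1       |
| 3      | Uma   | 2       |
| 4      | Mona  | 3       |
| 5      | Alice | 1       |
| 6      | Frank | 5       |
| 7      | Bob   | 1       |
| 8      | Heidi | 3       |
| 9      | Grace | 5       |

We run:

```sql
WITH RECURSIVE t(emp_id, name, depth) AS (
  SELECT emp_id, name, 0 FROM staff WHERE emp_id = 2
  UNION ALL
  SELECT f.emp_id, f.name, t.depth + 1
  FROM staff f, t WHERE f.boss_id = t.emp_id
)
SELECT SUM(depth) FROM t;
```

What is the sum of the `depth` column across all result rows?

Base: emp_id=2 (Carol) at depth 0.
Iteration 1: rows with boss_id in {2} -> Uma (id 3, depth 1).
Iteration 2: rows with boss_id in {3} -> Mona (id 4, depth 2), Heidi (id 8, depth 2).
Iteration 3: no rows with boss_id in {4,8}; recursion stops.
SUM(depth) = 0 + 1 + 2 + 2 = 5.

5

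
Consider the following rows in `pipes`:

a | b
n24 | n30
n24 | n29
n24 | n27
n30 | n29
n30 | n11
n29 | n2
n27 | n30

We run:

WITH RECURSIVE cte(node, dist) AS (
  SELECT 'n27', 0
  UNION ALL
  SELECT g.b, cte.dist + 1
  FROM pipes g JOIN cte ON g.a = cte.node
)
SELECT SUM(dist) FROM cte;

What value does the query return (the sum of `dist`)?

Base: (n27, dist=0).
Iteration 1: edges from {n27} -> (n30, dist=1).
Iteration 2: edges from {n30} -> (n11, dist=2), (n29, dist=2).
Iteration 3: edges from {n11,n29} -> (n2, dist=3).
Iteration 4: no outgoing edges from {n2}; recursion stops.
SUM(dist) = 0 + 1 + 2 + 2 + 3 = 8.

8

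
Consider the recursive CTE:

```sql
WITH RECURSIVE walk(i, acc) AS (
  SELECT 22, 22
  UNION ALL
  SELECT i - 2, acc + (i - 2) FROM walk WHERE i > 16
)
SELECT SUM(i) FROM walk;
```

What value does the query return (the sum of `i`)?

Base: i=22, acc=22.
Iteration 1: 22 > 16 holds -> i = 22 - 2 = 20, acc = 22 + 20 = 42.
Iteration 2: 20 > 16 holds -> i = 20 - 2 = 18, acc = 42 + 18 = 60.
Iteration 3: 18 > 16 holds -> i = 18 - 2 = 16, acc = 60 + 16 = 76.
Iteration 4: 16 > 16 fails; recursion stops.
SUM(i) = 22 + 20 + 18 + 16 = 76.

76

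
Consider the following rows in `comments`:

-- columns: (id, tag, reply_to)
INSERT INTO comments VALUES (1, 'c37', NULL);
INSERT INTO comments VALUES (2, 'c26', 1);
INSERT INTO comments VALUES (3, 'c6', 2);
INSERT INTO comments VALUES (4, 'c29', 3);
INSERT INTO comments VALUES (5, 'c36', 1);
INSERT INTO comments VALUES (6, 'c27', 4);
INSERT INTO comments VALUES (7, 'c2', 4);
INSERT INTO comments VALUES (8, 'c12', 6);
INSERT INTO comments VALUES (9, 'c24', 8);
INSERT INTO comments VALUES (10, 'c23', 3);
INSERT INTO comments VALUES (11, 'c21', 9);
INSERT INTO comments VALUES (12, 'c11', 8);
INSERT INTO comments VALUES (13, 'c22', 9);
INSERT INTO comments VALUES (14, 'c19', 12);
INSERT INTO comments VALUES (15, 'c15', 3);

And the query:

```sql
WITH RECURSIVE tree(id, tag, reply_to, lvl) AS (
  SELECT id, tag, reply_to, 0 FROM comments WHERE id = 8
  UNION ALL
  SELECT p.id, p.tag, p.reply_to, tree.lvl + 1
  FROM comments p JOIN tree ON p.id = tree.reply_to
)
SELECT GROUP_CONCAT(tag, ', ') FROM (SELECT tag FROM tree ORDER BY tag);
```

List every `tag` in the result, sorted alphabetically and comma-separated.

Base: id=8 (c12), reply_to=6, lvl 0.
Iteration 1: join on id=6 -> c27 (id 6, reply_to=4, lvl 1).
Iteration 2: join on id=4 -> c29 (id 4, reply_to=3, lvl 2).
Iteration 3: join on id=3 -> c6 (id 3, reply_to=2, lvl 3).
Iteration 4: join on id=2 -> c26 (id 2, reply_to=1, lvl 4).
Iteration 5: join on id=1 -> c37 (id 1, reply_to=NULL, lvl 5).
Iteration 6: reply_to is NULL; no match; recursion stops.

c12, c26, c27, c29, c37, c6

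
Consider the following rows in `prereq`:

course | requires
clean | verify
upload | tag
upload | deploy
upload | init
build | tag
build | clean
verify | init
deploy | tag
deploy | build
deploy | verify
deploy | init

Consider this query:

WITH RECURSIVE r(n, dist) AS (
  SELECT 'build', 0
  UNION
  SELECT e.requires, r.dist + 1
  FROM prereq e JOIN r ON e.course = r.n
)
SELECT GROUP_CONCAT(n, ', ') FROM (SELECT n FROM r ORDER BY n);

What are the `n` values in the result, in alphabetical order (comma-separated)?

Base: (build, dist=0).
Iteration 1: edges from {build} -> (clean, dist=1), (tag, dist=1).
Iteration 2: edges from {clean,tag} -> (verify, dist=2).
Iteration 3: edges from {verify} -> (init, dist=3).
Iteration 4: no outgoing edges from {init}; recursion stops.

build, clean, init, tag, verify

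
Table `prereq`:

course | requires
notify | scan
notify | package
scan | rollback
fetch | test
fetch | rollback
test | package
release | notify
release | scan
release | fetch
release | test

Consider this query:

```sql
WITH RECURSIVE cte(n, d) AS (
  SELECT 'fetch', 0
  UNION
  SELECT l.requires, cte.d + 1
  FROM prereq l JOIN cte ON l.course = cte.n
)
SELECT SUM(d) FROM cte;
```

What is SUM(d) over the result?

Base: (fetch, d=0).
Iteration 1: edges from {fetch} -> (rollback, d=1), (test, d=1).
Iteration 2: edges from {rollback,test} -> (package, d=2).
Iteration 3: no outgoing edges from {package}; recursion stops.
SUM(d) = 0 + 1 + 1 + 2 = 4.

4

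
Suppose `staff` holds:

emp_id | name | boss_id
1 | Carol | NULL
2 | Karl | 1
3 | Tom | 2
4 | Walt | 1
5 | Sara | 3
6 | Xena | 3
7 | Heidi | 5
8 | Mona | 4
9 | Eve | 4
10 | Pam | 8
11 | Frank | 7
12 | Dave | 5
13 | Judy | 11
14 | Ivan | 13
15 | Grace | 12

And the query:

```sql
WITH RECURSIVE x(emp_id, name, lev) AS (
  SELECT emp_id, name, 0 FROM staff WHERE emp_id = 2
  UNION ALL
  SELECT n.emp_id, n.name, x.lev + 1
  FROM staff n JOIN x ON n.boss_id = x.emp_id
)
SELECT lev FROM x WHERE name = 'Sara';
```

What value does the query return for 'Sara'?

2

Base: emp_id=2 (Karl) at lev 0.
Iteration 1: rows with boss_id in {2} -> Tom (id 3, lev 1).
Iteration 2: rows with boss_id in {3} -> Sara (id 5, lev 2), Xena (id 6, lev 2).
Iteration 3: rows with boss_id in {5,6} -> Heidi (id 7, lev 3), Dave (id 12, lev 3).
Iteration 4: rows with boss_id in {7,12} -> Frank (id 11, lev 4), Grace (id 15, lev 4).
Iteration 5: rows with boss_id in {11,15} -> Judy (id 13, lev 5).
Iteration 6: rows with boss_id in {13} -> Ivan (id 14, lev 6).
Iteration 7: no rows with boss_id in {14}; recursion stops.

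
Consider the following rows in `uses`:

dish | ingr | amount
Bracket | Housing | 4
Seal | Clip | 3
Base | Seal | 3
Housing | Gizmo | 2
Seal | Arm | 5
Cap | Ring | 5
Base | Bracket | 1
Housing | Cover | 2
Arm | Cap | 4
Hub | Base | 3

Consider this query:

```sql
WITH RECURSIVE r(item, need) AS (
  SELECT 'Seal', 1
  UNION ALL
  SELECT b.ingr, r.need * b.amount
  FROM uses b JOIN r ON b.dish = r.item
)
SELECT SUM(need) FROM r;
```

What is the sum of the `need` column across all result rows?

129

Base: (Seal, need=1).
Iteration 1: components of {Seal} -> Arm = 1*5 = 5, Clip = 1*3 = 3.
Iteration 2: components of {Arm,Clip} -> Cap = 5*4 = 20.
Iteration 3: components of {Cap} -> Ring = 20*5 = 100.
Iteration 4: no further components; recursion stops.
SUM(need) = 1 + 5 + 3 + 20 + 100 = 129.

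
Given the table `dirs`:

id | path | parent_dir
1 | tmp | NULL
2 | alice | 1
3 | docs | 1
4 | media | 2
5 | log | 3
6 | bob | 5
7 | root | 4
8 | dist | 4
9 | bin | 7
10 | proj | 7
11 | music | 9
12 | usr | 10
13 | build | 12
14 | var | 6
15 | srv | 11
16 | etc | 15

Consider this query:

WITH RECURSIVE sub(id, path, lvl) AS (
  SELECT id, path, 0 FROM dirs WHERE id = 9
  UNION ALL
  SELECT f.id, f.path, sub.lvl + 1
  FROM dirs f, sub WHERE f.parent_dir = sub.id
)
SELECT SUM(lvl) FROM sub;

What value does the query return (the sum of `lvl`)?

Base: id=9 (bin) at lvl 0.
Iteration 1: rows with parent_dir in {9} -> music (id 11, lvl 1).
Iteration 2: rows with parent_dir in {11} -> srv (id 15, lvl 2).
Iteration 3: rows with parent_dir in {15} -> etc (id 16, lvl 3).
Iteration 4: no rows with parent_dir in {16}; recursion stops.
SUM(lvl) = 0 + 1 + 2 + 3 = 6.

6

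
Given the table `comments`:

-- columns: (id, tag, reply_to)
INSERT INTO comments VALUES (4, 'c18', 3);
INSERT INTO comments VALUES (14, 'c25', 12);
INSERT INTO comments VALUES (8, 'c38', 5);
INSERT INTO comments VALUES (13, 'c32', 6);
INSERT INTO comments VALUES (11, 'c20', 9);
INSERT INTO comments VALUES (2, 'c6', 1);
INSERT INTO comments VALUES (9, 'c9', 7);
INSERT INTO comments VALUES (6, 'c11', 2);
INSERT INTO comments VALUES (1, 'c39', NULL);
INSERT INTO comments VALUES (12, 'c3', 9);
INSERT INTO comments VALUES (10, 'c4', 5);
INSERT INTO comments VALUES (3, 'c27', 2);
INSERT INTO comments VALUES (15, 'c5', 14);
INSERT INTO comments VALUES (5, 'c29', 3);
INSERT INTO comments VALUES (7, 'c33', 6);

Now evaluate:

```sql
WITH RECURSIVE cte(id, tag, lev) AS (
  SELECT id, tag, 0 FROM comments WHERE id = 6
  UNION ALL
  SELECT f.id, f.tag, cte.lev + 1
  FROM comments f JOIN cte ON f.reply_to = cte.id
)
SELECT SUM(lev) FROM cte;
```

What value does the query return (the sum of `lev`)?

Base: id=6 (c11) at lev 0.
Iteration 1: rows with reply_to in {6} -> c33 (id 7, lev 1), c32 (id 13, lev 1).
Iteration 2: rows with reply_to in {7,13} -> c9 (id 9, lev 2).
Iteration 3: rows with reply_to in {9} -> c20 (id 11, lev 3), c3 (id 12, lev 3).
Iteration 4: rows with reply_to in {11,12} -> c25 (id 14, lev 4).
Iteration 5: rows with reply_to in {14} -> c5 (id 15, lev 5).
Iteration 6: no rows with reply_to in {15}; recursion stops.
SUM(lev) = 0 + 1 + 1 + 2 + 3 + 3 + 4 + 5 = 19.

19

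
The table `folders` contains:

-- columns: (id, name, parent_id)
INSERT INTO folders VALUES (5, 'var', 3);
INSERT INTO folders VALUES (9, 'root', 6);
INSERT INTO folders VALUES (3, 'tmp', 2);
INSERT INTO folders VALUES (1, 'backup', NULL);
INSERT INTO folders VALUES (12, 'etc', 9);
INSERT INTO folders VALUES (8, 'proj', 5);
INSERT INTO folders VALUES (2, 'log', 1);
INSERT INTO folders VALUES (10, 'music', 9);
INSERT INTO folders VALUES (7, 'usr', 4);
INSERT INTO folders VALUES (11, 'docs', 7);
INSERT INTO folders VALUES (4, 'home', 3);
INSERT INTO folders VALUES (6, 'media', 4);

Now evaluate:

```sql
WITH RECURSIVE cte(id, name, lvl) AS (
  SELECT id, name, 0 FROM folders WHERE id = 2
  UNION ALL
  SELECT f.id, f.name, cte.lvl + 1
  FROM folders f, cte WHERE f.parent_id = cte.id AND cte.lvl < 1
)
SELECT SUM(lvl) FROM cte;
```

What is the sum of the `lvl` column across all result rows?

Base: id=2 (log) at lvl 0.
Iteration 1: rows with parent_id in {2} -> tmp (id 3, lvl 1).
Iteration 2: lvl < 1 fails for all current rows; recursion stops.
SUM(lvl) = 0 + 1 = 1.

1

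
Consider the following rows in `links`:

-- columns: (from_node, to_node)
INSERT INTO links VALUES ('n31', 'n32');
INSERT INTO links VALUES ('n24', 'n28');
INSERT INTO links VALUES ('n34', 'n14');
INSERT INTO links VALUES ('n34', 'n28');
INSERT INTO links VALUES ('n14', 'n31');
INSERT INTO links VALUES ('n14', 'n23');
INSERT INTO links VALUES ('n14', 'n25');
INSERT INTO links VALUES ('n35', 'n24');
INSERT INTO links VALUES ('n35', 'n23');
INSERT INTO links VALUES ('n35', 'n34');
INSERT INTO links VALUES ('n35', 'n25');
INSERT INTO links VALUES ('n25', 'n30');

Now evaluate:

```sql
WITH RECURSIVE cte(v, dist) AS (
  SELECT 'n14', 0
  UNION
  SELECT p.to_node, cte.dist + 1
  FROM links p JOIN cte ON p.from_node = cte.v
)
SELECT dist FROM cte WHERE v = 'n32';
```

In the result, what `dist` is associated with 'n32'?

2

Base: (n14, dist=0).
Iteration 1: edges from {n14} -> (n23, dist=1), (n25, dist=1), (n31, dist=1).
Iteration 2: edges from {n23,n25,n31} -> (n30, dist=2), (n32, dist=2).
Iteration 3: no outgoing edges from {n30,n32}; recursion stops.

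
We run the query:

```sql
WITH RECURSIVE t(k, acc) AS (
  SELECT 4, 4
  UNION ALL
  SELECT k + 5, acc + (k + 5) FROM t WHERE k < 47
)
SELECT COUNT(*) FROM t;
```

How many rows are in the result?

Base: k=4, acc=4.
Iteration 1: 4 < 47 holds -> k = 4 + 5 = 9, acc = 4 + 9 = 13.
Iteration 2: 9 < 47 holds -> k = 9 + 5 = 14, acc = 13 + 14 = 27.
Iteration 3: 14 < 47 holds -> k = 14 + 5 = 19, acc = 27 + 19 = 46.
Iteration 4: 19 < 47 holds -> k = 19 + 5 = 24, acc = 46 + 24 = 70.
Iteration 5: 24 < 47 holds -> k = 24 + 5 = 29, acc = 70 + 29 = 99.
Iteration 6: 29 < 47 holds -> k = 29 + 5 = 34, acc = 99 + 34 = 133.
Iteration 7: 34 < 47 holds -> k = 34 + 5 = 39, acc = 133 + 39 = 172.
Iteration 8: 39 < 47 holds -> k = 39 + 5 = 44, acc = 172 + 44 = 216.
Iteration 9: 44 < 47 holds -> k = 44 + 5 = 49, acc = 216 + 49 = 265.
Iteration 10: 49 < 47 fails; recursion stops.
Total rows emitted: 10.

10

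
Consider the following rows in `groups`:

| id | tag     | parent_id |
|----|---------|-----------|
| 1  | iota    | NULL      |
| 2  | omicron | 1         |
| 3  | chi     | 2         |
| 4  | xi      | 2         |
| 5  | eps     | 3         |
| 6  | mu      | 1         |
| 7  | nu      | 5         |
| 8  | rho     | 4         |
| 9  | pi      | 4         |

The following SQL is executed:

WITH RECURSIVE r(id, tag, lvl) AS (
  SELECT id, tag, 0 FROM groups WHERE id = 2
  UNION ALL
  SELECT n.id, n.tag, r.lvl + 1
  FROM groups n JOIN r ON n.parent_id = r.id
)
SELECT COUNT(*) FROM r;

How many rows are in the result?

Base: id=2 (omicron) at lvl 0.
Iteration 1: rows with parent_id in {2} -> chi (id 3, lvl 1), xi (id 4, lvl 1).
Iteration 2: rows with parent_id in {3,4} -> eps (id 5, lvl 2), rho (id 8, lvl 2), pi (id 9, lvl 2).
Iteration 3: rows with parent_id in {5,8,9} -> nu (id 7, lvl 3).
Iteration 4: no rows with parent_id in {7}; recursion stops.
Total rows emitted: 7.

7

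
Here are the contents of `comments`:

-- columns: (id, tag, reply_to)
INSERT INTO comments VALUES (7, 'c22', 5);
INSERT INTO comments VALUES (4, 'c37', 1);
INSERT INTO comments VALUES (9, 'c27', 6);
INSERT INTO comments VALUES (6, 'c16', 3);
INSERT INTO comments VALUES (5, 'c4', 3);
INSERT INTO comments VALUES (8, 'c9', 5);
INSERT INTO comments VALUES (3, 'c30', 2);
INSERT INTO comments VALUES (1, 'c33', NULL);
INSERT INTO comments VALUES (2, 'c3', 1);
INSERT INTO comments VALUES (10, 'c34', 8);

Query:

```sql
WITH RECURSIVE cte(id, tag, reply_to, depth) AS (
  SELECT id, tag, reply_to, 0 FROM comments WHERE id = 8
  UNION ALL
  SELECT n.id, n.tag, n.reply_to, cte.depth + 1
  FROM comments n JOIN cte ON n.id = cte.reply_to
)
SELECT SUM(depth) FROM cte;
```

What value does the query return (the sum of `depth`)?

10

Base: id=8 (c9), reply_to=5, depth 0.
Iteration 1: join on id=5 -> c4 (id 5, reply_to=3, depth 1).
Iteration 2: join on id=3 -> c30 (id 3, reply_to=2, depth 2).
Iteration 3: join on id=2 -> c3 (id 2, reply_to=1, depth 3).
Iteration 4: join on id=1 -> c33 (id 1, reply_to=NULL, depth 4).
Iteration 5: reply_to is NULL; no match; recursion stops.
SUM(depth) = 0 + 1 + 2 + 3 + 4 = 10.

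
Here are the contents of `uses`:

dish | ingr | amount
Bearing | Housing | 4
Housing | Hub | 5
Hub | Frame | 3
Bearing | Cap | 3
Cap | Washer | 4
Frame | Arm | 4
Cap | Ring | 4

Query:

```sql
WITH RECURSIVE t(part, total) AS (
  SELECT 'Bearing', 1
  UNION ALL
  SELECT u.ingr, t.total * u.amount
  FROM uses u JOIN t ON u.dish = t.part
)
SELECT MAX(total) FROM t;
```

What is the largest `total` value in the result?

240

Base: (Bearing, total=1).
Iteration 1: components of {Bearing} -> Cap = 1*3 = 3, Housing = 1*4 = 4.
Iteration 2: components of {Cap,Housing} -> Hub = 4*5 = 20, Ring = 3*4 = 12, Washer = 3*4 = 12.
Iteration 3: components of {Hub,Ring,Washer} -> Frame = 20*3 = 60.
Iteration 4: components of {Frame} -> Arm = 60*4 = 240.
Iteration 5: no further components; recursion stops.
total values: 1, 4, 3, 20, 12, 12, 60, 240; the maximum is 240.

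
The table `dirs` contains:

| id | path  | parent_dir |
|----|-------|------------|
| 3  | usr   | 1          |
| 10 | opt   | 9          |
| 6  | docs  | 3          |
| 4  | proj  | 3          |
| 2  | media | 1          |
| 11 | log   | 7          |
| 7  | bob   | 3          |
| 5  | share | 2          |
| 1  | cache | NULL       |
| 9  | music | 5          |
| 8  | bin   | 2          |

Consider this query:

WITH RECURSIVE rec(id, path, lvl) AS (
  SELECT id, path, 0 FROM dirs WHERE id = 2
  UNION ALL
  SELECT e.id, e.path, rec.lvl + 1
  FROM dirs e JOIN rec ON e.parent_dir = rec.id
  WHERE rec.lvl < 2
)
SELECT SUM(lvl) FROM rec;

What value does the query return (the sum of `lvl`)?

Base: id=2 (media) at lvl 0.
Iteration 1: rows with parent_dir in {2} -> share (id 5, lvl 1), bin (id 8, lvl 1).
Iteration 2: rows with parent_dir in {5,8} -> music (id 9, lvl 2).
Iteration 3: lvl < 2 fails for all current rows; recursion stops.
SUM(lvl) = 0 + 1 + 1 + 2 = 4.

4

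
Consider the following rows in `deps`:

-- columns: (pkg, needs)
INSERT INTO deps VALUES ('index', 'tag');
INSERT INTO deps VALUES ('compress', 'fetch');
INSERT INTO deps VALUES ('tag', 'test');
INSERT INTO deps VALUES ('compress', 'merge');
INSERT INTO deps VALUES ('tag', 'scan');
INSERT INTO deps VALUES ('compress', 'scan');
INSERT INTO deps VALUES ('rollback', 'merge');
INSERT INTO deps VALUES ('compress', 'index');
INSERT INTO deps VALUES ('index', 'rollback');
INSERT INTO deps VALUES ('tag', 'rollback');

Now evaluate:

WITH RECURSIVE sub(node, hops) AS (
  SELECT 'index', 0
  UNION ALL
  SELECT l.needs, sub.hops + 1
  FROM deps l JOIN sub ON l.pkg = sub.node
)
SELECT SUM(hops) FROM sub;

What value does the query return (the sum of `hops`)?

Base: (index, hops=0).
Iteration 1: edges from {index} -> (rollback, hops=1), (tag, hops=1).
Iteration 2: edges from {rollback,tag} -> (merge, hops=2), (rollback, hops=2), (scan, hops=2), (test, hops=2).
Iteration 3: edges from {merge,rollback,scan,test} -> (merge, hops=3).
Iteration 4: no outgoing edges from {merge}; recursion stops.
SUM(hops) = 0 + 1 + 1 + 2 + 2 + 2 + 2 + 3 = 13.

13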